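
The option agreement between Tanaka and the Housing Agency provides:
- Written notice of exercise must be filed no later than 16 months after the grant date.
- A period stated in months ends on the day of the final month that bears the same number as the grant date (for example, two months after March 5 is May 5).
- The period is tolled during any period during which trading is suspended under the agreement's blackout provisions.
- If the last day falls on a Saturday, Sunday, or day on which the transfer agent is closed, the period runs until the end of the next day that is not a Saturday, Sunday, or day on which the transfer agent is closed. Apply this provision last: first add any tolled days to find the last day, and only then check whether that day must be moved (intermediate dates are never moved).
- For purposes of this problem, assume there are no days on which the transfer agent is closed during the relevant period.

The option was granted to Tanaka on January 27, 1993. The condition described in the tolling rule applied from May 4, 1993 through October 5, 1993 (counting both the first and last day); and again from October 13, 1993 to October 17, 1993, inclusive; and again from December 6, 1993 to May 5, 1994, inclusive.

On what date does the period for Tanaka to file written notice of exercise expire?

April 3, 1995

16 months after January 27, 1993 is May 27, 1994.
From May 4, 1993 through October 5, 1993 inclusive is 155 days; tolling adds 155 days: May 27, 1994 + 155 days = October 29, 1994.
From October 13, 1993 through October 17, 1993 inclusive is 5 days; tolling adds 5 days: October 29, 1994 + 5 days = November 3, 1994.
From December 6, 1993 through May 5, 1994 inclusive is 151 days; tolling adds 151 days: November 3, 1994 + 151 days = April 3, 1995.
April 3, 1995 is a Monday and not a day on which the transfer agent is closed, so no extension applies.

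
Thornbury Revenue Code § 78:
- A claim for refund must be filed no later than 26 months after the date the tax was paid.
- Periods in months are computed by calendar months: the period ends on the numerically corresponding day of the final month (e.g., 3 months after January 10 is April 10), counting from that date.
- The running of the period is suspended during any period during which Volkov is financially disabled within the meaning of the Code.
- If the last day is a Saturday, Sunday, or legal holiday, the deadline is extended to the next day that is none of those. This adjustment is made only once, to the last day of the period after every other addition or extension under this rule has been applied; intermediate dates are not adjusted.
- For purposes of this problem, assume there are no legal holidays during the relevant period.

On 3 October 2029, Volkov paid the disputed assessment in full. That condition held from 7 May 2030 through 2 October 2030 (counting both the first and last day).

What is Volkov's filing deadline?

April 30, 2032

26 months after 3 October 2029 is December 3, 2031.
From May 7, 2030 through October 2, 2030 inclusive is 149 days; tolling adds 149 days: December 3, 2031 + 149 days = April 30, 2032.
April 30, 2032 is a Friday and not a legal holiday, so no extension applies.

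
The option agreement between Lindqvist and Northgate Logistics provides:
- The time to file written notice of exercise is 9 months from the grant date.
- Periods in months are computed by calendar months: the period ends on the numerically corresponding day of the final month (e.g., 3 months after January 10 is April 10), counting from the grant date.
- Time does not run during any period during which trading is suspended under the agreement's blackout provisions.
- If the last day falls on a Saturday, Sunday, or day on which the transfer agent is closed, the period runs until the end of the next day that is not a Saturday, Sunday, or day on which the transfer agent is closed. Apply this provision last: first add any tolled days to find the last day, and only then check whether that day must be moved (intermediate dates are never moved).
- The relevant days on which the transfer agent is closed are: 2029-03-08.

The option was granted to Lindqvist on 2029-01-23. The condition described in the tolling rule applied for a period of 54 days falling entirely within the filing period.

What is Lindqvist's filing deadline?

9 months after 2029-01-23 is October 23, 2029.
Tolling adds 54 days: October 23, 2029 + 54 days = December 16, 2029.
December 16, 2029 is Sunday. The next qualifying day is December 17, 2029.

December 17, 2029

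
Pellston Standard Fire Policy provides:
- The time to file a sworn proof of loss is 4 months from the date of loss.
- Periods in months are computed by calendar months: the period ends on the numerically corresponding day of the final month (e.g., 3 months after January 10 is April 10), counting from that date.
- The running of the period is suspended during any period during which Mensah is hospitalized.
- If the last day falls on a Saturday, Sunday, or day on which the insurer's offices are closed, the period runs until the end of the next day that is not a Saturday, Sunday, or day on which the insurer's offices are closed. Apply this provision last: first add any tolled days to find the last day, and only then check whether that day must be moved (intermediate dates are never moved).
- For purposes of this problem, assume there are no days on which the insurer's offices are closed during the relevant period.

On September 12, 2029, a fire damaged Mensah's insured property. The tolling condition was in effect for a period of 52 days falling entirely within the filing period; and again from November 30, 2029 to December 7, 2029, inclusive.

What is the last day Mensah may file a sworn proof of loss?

4 months after September 12, 2029 is January 12, 2030.
Tolling adds 52 days: January 12, 2030 + 52 days = March 5, 2030.
From November 30, 2029 through December 7, 2029 inclusive is 8 days; tolling adds 8 days: March 5, 2030 + 8 days = March 13, 2030.
March 13, 2030 is a Wednesday and not a day on which the insurer's offices are closed, so no extension applies.

March 13, 2030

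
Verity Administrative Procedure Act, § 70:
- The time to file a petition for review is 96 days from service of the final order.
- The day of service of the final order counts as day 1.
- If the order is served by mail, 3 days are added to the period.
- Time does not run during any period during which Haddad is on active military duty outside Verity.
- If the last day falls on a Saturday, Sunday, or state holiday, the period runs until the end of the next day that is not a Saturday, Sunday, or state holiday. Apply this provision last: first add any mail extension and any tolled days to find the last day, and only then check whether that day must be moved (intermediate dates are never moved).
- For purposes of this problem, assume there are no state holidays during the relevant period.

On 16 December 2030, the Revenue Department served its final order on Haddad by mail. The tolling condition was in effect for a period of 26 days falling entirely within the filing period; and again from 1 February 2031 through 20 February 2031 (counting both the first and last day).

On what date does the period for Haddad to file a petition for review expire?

Counting 16 December 2030 as day 1, day 96 is March 21, 2031.
Service was by mail, adding 3 days: March 21, 2031 + 3 days = March 24, 2031.
Tolling adds 26 days: March 24, 2031 + 26 days = April 19, 2031.
From February 1, 2031 through February 20, 2031 inclusive is 20 days; tolling adds 20 days: April 19, 2031 + 20 days = May 9, 2031.
May 9, 2031 is a Friday and not a state holiday, so no extension applies.

May 9, 2031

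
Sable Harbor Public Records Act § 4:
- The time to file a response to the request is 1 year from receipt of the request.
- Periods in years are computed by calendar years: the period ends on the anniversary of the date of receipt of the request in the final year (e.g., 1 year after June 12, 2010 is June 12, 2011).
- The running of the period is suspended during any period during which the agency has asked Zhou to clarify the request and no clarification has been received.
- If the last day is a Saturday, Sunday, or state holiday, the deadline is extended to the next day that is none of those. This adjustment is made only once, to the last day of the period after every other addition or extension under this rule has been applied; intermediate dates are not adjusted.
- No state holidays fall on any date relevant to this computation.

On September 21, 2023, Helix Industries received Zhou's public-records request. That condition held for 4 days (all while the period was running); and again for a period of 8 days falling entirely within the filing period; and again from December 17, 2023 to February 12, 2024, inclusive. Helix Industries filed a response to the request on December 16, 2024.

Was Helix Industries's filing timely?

1 year after September 21, 2023 is September 21, 2024.
Tolling adds 4 days: September 21, 2024 + 4 days = September 25, 2024.
Tolling adds 8 days: September 25, 2024 + 8 days = October 3, 2024.
From December 17, 2023 through February 12, 2024 inclusive is 58 days; tolling adds 58 days: October 3, 2024 + 58 days = November 30, 2024.
November 30, 2024 is Saturday; December 1, 2024 is Sunday. The next qualifying day is December 2, 2024.
The deadline is December 2, 2024; the filing on December 16, 2024 is after that date.

No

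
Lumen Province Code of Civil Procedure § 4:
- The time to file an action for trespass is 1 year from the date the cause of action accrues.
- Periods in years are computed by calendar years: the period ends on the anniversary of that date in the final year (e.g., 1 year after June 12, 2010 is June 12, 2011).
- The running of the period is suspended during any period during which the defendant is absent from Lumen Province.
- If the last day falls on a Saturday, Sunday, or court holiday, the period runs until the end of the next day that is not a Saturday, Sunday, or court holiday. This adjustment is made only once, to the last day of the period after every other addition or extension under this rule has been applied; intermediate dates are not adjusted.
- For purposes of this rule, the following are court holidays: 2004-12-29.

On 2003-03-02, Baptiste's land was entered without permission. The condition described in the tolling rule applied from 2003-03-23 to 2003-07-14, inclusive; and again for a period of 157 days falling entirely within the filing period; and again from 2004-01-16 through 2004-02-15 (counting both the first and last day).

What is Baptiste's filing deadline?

December 30, 2004

1 year after 2003-03-02 is March 2, 2004.
From March 23, 2003 through July 14, 2003 inclusive is 114 days; tolling adds 114 days: March 2, 2004 + 114 days = June 24, 2004.
Tolling adds 157 days: June 24, 2004 + 157 days = November 28, 2004.
From January 16, 2004 through February 15, 2004 inclusive is 31 days; tolling adds 31 days: November 28, 2004 + 31 days = December 29, 2004.
December 29, 2004 is a listed holiday. The next qualifying day is December 30, 2004.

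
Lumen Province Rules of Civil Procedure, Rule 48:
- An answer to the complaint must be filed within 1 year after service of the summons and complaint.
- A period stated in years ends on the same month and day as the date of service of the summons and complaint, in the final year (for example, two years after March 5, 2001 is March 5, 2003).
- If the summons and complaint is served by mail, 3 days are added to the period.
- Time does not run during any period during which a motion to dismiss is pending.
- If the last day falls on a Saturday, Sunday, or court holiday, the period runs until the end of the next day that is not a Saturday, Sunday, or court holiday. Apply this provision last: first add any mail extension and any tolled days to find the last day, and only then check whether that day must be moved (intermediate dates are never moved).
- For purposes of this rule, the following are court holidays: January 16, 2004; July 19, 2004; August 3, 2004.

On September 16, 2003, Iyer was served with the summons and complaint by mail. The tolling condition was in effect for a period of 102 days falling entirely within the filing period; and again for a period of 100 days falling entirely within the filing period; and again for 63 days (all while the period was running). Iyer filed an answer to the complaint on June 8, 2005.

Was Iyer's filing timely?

Yes

1 year after September 16, 2003 is September 16, 2004.
Service was by mail, adding 3 days: September 16, 2004 + 3 days = September 19, 2004.
Tolling adds 102 days: September 19, 2004 + 102 days = December 30, 2004.
Tolling adds 100 days: December 30, 2004 + 100 days = April 9, 2005.
Tolling adds 63 days: April 9, 2005 + 63 days = June 11, 2005.
June 11, 2005 is Saturday; June 12, 2005 is Sunday. The next qualifying day is June 13, 2005.
The deadline is June 13, 2005; the filing on June 8, 2005 is on or before that date.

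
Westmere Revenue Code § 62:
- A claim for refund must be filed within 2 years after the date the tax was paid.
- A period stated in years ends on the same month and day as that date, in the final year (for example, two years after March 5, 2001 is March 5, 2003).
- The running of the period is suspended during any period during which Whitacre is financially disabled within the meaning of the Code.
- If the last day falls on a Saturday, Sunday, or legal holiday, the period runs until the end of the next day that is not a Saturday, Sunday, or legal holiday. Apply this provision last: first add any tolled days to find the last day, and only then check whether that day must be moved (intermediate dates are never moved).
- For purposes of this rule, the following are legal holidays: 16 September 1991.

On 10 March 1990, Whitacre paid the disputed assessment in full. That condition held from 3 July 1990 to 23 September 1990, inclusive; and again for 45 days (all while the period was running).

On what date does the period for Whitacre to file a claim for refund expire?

2 years after 10 March 1990 is March 10, 1992.
From July 3, 1990 through September 23, 1990 inclusive is 83 days; tolling adds 83 days: March 10, 1992 + 83 days = June 1, 1992.
Tolling adds 45 days: June 1, 1992 + 45 days = July 16, 1992.
July 16, 1992 is a Thursday and not a legal holiday, so no extension applies.

July 16, 1992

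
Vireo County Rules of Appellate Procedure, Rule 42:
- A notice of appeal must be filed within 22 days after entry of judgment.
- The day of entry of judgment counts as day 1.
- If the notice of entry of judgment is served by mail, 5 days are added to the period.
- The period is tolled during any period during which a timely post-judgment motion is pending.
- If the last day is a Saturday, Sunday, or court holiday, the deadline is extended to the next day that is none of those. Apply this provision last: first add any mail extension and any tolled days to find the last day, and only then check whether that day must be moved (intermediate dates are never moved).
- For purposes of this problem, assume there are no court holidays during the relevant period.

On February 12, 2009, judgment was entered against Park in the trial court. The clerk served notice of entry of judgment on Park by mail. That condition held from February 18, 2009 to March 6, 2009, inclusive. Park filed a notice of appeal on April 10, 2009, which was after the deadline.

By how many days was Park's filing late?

Counting February 12, 2009 as day 1, day 22 is March 5, 2009.
Service was by mail, adding 5 days: March 5, 2009 + 5 days = March 10, 2009.
From February 18, 2009 through March 6, 2009 inclusive is 17 days; tolling adds 17 days: March 10, 2009 + 17 days = March 27, 2009.
March 27, 2009 is a Friday and not a court holiday, so no extension applies.
The deadline is March 27, 2009; from March 27, 2009 to April 10, 2009 is 14 days.

14 days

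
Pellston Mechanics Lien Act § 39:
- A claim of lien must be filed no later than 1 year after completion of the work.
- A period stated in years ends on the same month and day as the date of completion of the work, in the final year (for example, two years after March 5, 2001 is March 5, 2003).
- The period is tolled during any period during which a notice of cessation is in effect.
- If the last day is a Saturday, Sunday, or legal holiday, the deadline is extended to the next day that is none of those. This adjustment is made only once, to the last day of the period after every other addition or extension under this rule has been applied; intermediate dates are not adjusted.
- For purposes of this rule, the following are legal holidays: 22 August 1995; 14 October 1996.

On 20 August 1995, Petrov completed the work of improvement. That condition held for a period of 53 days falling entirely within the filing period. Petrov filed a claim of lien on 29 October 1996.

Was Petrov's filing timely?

1 year after 20 August 1995 is August 20, 1996.
Tolling adds 53 days: August 20, 1996 + 53 days = October 12, 1996.
October 12, 1996 is Saturday; October 13, 1996 is Sunday; October 14, 1996 is a listed holiday. The next qualifying day is October 15, 1996.
The deadline is October 15, 1996; the filing on October 29, 1996 is after that date.

No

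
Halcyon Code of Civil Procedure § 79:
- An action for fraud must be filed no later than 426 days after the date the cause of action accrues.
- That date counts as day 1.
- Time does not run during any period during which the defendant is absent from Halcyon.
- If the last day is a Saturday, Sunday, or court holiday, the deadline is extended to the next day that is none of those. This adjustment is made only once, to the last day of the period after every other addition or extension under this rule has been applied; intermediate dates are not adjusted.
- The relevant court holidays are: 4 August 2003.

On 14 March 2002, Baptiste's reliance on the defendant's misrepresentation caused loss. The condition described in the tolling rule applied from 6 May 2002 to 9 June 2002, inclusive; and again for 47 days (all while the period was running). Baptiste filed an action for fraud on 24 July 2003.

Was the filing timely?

Counting 14 March 2002 as day 1, day 426 is May 13, 2003.
From May 6, 2002 through June 9, 2002 inclusive is 35 days; tolling adds 35 days: May 13, 2003 + 35 days = June 17, 2003.
Tolling adds 47 days: June 17, 2003 + 47 days = August 3, 2003.
August 3, 2003 is Sunday; August 4, 2003 is a listed holiday. The next qualifying day is August 5, 2003.
The deadline is August 5, 2003; the filing on July 24, 2003 is on or before that date.

Yes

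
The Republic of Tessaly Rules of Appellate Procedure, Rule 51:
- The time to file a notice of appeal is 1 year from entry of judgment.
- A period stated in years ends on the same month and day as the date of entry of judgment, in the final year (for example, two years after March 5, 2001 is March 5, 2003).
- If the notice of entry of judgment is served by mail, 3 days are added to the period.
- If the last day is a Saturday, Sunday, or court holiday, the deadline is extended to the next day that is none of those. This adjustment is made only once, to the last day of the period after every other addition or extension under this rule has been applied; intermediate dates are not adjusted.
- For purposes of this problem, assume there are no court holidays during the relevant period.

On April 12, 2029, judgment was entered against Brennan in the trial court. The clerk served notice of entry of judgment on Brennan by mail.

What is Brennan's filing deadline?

1 year after April 12, 2029 is April 12, 2030.
Service was by mail, adding 3 days: April 12, 2030 + 3 days = April 15, 2030.
April 15, 2030 is a Monday and not a court holiday, so no extension applies.

April 15, 2030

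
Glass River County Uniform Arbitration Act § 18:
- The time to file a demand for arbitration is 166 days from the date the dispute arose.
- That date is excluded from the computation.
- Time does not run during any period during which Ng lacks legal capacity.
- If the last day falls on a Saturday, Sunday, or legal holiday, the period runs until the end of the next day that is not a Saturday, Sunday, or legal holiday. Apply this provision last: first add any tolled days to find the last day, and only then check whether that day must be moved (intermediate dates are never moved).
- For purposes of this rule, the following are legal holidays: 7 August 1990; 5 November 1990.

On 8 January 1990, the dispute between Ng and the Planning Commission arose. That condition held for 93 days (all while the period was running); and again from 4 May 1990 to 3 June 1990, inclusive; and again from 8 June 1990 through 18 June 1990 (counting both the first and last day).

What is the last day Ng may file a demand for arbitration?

166 days after 8 January 1990 is June 23, 1990.
Tolling adds 93 days: June 23, 1990 + 93 days = September 24, 1990.
From May 4, 1990 through June 3, 1990 inclusive is 31 days; tolling adds 31 days: September 24, 1990 + 31 days = October 25, 1990.
From June 8, 1990 through June 18, 1990 inclusive is 11 days; tolling adds 11 days: October 25, 1990 + 11 days = November 5, 1990.
November 5, 1990 is a listed holiday. The next qualifying day is November 6, 1990.

November 6, 1990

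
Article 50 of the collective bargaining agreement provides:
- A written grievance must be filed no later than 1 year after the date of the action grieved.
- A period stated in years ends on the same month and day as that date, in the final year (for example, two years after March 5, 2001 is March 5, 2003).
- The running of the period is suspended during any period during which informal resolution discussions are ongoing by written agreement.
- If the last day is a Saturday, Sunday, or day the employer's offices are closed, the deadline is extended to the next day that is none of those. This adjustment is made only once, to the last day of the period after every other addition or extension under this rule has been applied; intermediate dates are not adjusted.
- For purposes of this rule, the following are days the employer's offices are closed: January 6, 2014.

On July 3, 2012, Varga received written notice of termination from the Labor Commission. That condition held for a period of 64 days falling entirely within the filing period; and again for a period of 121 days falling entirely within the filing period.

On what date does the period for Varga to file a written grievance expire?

1 year after July 3, 2012 is July 3, 2013.
Tolling adds 64 days: July 3, 2013 + 64 days = September 5, 2013.
Tolling adds 121 days: September 5, 2013 + 121 days = January 4, 2014.
January 4, 2014 is Saturday; January 5, 2014 is Sunday; January 6, 2014 is a listed holiday. The next qualifying day is January 7, 2014.

January 7, 2014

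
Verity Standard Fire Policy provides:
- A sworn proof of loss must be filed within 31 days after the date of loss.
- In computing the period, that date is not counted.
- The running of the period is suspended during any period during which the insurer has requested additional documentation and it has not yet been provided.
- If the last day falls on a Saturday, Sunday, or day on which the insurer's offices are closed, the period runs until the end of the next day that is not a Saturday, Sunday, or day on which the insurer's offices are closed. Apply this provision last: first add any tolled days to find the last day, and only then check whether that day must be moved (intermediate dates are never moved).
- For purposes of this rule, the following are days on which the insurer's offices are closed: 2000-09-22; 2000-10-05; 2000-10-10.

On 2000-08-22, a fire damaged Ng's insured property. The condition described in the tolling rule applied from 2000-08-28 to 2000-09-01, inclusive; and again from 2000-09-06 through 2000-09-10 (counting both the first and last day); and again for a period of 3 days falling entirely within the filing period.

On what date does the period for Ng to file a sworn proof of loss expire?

31 days after 2000-08-22 is September 22, 2000.
From August 28, 2000 through September 1, 2000 inclusive is 5 days; tolling adds 5 days: September 22, 2000 + 5 days = September 27, 2000.
From September 6, 2000 through September 10, 2000 inclusive is 5 days; tolling adds 5 days: September 27, 2000 + 5 days = October 2, 2000.
Tolling adds 3 days: October 2, 2000 + 3 days = October 5, 2000.
October 5, 2000 is a listed holiday. The next qualifying day is October 6, 2000.

October 6, 2000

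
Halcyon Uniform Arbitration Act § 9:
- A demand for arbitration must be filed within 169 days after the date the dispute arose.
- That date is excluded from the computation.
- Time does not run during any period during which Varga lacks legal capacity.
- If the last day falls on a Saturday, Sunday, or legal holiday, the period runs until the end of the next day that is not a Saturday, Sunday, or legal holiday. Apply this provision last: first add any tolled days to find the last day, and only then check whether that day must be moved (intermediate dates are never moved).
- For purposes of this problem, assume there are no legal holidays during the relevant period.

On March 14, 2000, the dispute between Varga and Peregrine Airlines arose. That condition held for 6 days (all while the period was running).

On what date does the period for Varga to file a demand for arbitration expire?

September 5, 2000

169 days after March 14, 2000 is August 30, 2000.
Tolling adds 6 days: August 30, 2000 + 6 days = September 5, 2000.
September 5, 2000 is a Tuesday and not a legal holiday, so no extension applies.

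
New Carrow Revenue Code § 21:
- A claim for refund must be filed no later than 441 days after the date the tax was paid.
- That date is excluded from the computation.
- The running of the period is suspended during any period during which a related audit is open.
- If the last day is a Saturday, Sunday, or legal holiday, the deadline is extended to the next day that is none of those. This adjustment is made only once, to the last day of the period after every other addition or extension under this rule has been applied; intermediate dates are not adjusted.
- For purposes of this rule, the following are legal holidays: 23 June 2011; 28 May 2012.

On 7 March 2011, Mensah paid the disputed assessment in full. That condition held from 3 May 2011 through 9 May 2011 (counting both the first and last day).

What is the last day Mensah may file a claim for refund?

441 days after 7 March 2011 is May 21, 2012.
From May 3, 2011 through May 9, 2011 inclusive is 7 days; tolling adds 7 days: May 21, 2012 + 7 days = May 28, 2012.
May 28, 2012 is a listed holiday. The next qualifying day is May 29, 2012.

May 29, 2012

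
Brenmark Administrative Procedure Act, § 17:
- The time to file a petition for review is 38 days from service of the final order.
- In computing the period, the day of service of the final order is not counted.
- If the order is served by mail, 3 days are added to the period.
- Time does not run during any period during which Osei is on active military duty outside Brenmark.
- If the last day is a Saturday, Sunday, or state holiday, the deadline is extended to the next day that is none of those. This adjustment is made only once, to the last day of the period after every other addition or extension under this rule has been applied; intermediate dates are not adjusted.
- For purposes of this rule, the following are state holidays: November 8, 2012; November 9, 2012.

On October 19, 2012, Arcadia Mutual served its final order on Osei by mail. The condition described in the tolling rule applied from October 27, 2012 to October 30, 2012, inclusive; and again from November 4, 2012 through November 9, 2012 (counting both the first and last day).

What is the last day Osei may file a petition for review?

December 10, 2012

38 days after October 19, 2012 is November 26, 2012.
Service was by mail, adding 3 days: November 26, 2012 + 3 days = November 29, 2012.
From October 27, 2012 through October 30, 2012 inclusive is 4 days; tolling adds 4 days: November 29, 2012 + 4 days = December 3, 2012.
From November 4, 2012 through November 9, 2012 inclusive is 6 days; tolling adds 6 days: December 3, 2012 + 6 days = December 9, 2012.
December 9, 2012 is Sunday. The next qualifying day is December 10, 2012.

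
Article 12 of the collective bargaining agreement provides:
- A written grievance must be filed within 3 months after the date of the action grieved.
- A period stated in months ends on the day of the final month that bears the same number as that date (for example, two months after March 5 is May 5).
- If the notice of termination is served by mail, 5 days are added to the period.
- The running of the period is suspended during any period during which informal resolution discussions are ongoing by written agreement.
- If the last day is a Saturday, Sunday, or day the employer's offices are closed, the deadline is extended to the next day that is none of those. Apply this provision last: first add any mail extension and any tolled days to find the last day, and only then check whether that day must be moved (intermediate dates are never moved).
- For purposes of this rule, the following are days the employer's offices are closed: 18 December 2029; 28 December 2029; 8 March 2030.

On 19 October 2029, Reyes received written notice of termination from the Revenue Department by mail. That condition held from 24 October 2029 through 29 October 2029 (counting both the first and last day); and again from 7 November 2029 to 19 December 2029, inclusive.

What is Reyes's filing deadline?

3 months after 19 October 2029 is January 19, 2030.
Service was by mail, adding 5 days: January 19, 2030 + 5 days = January 24, 2030.
From October 24, 2029 through October 29, 2029 inclusive is 6 days; tolling adds 6 days: January 24, 2030 + 6 days = January 30, 2030.
From November 7, 2029 through December 19, 2029 inclusive is 43 days; tolling adds 43 days: January 30, 2030 + 43 days = March 14, 2030.
March 14, 2030 is a Thursday and not a day the employer's offices are closed, so no extension applies.

March 14, 2030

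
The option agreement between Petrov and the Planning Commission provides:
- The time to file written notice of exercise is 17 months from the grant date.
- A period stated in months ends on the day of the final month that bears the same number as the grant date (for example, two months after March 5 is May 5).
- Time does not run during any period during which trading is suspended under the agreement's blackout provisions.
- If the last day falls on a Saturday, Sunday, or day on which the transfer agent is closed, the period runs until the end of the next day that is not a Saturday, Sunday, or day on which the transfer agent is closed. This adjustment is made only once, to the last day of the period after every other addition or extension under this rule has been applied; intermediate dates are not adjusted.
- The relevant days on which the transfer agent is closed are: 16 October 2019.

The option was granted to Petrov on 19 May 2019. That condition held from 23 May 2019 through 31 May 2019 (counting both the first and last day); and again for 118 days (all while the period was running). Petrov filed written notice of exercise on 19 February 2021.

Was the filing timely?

Yes

17 months after 19 May 2019 is October 19, 2020.
From May 23, 2019 through May 31, 2019 inclusive is 9 days; tolling adds 9 days: October 19, 2020 + 9 days = October 28, 2020.
Tolling adds 118 days: October 28, 2020 + 118 days = February 23, 2021.
February 23, 2021 is a Tuesday and not a day on which the transfer agent is closed, so no extension applies.
The deadline is February 23, 2021; the filing on February 19, 2021 is on or before that date.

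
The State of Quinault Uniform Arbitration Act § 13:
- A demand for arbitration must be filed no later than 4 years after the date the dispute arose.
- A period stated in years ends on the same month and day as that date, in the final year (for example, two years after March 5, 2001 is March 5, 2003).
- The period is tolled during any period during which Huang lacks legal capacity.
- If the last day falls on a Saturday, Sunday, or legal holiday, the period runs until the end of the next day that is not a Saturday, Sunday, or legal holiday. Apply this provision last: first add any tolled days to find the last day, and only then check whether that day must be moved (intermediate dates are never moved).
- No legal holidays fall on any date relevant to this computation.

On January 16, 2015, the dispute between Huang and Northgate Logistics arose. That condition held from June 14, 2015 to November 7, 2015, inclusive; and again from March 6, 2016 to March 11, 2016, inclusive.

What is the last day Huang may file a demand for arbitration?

4 years after January 16, 2015 is January 16, 2019.
From June 14, 2015 through November 7, 2015 inclusive is 147 days; tolling adds 147 days: January 16, 2019 + 147 days = June 12, 2019.
From March 6, 2016 through March 11, 2016 inclusive is 6 days; tolling adds 6 days: June 12, 2019 + 6 days = June 18, 2019.
June 18, 2019 is a Tuesday and not a legal holiday, so no extension applies.

June 18, 2019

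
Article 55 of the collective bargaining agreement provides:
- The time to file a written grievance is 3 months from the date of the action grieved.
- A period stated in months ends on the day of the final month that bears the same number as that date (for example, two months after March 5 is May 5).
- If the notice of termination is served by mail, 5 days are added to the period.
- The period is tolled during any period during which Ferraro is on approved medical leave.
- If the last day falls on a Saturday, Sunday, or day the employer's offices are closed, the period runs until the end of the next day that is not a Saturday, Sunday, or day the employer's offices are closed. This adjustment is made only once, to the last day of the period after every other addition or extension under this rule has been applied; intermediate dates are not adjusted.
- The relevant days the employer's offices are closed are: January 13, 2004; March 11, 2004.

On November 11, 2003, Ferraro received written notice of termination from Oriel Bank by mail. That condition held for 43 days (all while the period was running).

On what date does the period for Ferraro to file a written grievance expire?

3 months after November 11, 2003 is February 11, 2004.
Service was by mail, adding 5 days: February 11, 2004 + 5 days = February 16, 2004.
Tolling adds 43 days: February 16, 2004 + 43 days = March 30, 2004.
March 30, 2004 is a Tuesday and not a day the employer's offices are closed, so no extension applies.

March 30, 2004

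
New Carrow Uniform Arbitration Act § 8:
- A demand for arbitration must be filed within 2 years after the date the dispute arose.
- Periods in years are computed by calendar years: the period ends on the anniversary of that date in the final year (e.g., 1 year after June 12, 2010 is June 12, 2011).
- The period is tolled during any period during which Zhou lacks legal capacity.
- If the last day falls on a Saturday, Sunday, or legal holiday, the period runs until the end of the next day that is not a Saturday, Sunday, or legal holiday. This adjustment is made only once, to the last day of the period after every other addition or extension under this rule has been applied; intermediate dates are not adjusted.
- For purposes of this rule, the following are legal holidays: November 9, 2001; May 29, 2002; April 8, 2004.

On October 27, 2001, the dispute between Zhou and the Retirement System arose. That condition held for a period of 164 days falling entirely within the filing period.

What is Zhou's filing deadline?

2 years after October 27, 2001 is October 27, 2003.
Tolling adds 164 days: October 27, 2003 + 164 days = April 8, 2004.
April 8, 2004 is a listed holiday. The next qualifying day is April 9, 2004.

April 9, 2004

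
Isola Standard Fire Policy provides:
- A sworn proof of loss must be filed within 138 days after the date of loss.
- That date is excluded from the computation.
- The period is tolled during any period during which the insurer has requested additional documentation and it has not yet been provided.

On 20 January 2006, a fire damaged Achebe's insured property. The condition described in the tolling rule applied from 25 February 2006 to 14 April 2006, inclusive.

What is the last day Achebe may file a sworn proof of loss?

138 days after 20 January 2006 is June 7, 2006.
From February 25, 2006 through April 14, 2006 inclusive is 49 days; tolling adds 49 days: June 7, 2006 + 49 days = July 26, 2006.

July 26, 2006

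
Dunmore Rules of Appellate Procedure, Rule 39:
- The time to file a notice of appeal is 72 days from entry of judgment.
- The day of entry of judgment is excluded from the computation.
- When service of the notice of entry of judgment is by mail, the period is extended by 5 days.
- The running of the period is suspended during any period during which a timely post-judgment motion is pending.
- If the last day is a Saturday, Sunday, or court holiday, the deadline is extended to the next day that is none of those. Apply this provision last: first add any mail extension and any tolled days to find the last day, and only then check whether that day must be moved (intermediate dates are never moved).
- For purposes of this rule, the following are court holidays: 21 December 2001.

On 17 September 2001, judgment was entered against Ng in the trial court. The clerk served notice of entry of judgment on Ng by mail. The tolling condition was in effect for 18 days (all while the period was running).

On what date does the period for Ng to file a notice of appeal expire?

December 24, 2001

72 days after 17 September 2001 is November 28, 2001.
Service was by mail, adding 5 days: November 28, 2001 + 5 days = December 3, 2001.
Tolling adds 18 days: December 3, 2001 + 18 days = December 21, 2001.
December 21, 2001 is a listed holiday; December 22, 2001 is Saturday; December 23, 2001 is Sunday. The next qualifying day is December 24, 2001.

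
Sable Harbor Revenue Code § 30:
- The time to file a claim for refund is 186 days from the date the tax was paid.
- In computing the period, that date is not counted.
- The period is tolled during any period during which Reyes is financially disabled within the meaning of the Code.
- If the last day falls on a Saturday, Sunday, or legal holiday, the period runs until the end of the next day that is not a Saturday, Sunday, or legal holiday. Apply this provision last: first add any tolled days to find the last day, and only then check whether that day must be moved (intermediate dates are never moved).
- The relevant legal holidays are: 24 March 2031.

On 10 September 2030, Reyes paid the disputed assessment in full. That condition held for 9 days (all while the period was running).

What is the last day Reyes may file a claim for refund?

March 25, 2031

186 days after 10 September 2030 is March 15, 2031.
Tolling adds 9 days: March 15, 2031 + 9 days = March 24, 2031.
March 24, 2031 is a listed holiday. The next qualifying day is March 25, 2031.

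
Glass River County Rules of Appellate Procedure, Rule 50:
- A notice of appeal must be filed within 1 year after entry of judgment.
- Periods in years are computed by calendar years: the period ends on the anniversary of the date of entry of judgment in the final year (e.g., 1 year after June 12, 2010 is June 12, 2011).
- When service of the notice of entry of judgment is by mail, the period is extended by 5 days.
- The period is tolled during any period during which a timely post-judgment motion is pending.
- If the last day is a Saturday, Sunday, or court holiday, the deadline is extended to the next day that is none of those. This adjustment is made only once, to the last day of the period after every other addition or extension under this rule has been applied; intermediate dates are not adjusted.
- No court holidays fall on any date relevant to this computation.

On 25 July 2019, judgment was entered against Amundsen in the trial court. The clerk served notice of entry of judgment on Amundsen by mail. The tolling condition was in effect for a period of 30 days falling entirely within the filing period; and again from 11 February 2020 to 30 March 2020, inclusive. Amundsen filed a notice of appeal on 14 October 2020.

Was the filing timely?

1 year after 25 July 2019 is July 25, 2020.
Service was by mail, adding 5 days: July 25, 2020 + 5 days = July 30, 2020.
Tolling adds 30 days: July 30, 2020 + 30 days = August 29, 2020.
From February 11, 2020 through March 30, 2020 inclusive is 49 days; tolling adds 49 days: August 29, 2020 + 49 days = October 17, 2020.
October 17, 2020 is Saturday; October 18, 2020 is Sunday. The next qualifying day is October 19, 2020.
The deadline is October 19, 2020; the filing on October 14, 2020 is on or before that date.

Yes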